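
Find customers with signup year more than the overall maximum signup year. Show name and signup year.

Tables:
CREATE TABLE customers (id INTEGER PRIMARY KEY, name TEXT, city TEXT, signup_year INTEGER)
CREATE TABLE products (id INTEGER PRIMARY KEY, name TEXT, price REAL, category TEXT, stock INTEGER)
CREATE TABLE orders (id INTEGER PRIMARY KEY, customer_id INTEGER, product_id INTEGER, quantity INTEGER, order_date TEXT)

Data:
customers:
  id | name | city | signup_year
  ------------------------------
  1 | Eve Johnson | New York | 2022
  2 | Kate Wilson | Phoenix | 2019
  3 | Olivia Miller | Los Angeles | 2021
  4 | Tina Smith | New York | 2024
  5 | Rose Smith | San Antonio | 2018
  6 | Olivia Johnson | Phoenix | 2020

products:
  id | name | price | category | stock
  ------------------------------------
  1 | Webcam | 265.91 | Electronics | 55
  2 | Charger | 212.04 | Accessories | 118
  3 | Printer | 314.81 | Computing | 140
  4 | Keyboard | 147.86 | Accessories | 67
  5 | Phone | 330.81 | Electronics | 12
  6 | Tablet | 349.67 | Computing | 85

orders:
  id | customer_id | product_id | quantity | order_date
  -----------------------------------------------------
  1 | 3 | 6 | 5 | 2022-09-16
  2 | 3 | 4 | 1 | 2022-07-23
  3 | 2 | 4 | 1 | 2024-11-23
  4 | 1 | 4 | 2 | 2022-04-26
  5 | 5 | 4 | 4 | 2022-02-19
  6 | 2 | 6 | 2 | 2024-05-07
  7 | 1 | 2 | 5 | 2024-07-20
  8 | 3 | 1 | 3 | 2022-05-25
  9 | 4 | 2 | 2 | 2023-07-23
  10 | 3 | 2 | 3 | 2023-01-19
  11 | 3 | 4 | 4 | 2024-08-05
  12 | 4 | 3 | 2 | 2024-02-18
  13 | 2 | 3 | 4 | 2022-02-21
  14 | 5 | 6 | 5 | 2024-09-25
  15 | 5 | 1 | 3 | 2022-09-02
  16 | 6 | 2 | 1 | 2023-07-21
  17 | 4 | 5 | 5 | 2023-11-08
SELECT name, signup_year FROM customers WHERE signup_year > (SELECT MAX(signup_year) FROM customers)

Execution result:
(no rows)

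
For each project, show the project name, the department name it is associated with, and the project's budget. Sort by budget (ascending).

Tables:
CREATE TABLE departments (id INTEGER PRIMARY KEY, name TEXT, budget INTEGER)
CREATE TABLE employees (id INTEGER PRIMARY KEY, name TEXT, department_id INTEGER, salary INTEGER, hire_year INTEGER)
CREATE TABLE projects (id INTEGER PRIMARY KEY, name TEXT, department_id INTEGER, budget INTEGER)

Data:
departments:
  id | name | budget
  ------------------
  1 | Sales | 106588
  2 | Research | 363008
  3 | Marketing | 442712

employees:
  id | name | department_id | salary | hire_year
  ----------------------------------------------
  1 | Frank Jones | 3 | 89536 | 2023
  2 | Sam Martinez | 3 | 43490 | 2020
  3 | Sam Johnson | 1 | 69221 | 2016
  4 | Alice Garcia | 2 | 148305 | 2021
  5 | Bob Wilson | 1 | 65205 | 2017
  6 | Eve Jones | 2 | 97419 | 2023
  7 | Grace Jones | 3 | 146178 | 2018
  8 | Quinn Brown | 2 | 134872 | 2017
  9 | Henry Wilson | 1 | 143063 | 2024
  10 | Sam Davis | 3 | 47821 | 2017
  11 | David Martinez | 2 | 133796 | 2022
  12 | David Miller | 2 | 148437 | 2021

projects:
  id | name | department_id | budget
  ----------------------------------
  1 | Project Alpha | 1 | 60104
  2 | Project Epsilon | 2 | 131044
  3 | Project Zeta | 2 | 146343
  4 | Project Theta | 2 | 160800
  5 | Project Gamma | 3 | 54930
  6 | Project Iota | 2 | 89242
SELECT c.name, p.name AS department, c.budget FROM projects c JOIN departments p ON c.department_id = p.id ORDER BY c.budget ASC

Execution result:
name | department | budget
Project Gamma | Marketing | 54930
Project Alpha | Sales | 60104
Project Iota | Research | 89242
Project Epsilon | Research | 131044
Project Zeta | Research | 146343
Project Theta | Research | 160800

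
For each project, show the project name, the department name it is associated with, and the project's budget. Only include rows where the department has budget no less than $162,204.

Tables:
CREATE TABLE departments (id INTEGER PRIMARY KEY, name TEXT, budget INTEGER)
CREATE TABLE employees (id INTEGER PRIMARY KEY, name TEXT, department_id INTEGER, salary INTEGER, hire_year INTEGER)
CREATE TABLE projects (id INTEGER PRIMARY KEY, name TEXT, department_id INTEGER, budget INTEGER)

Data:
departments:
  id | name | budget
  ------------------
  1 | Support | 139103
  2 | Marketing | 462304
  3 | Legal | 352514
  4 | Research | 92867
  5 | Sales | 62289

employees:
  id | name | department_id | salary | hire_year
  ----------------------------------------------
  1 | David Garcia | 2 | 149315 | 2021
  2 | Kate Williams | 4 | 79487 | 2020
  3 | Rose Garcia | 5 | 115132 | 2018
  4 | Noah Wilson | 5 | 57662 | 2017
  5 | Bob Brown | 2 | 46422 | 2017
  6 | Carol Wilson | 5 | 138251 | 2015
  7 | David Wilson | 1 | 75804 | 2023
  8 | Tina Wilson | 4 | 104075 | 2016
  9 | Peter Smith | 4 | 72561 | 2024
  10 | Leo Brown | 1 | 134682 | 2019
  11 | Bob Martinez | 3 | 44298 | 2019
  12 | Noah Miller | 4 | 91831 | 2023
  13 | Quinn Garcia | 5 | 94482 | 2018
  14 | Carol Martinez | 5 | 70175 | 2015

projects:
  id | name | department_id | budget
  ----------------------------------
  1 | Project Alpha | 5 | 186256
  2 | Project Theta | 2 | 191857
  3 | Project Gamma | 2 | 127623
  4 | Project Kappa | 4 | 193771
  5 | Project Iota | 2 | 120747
SELECT c.name, p.name AS department, c.budget FROM projects c JOIN departments p ON c.department_id = p.id WHERE p.budget >= 162204

Execution result:
name | department | budget
Project Theta | Marketing | 191857
Project Gamma | Marketing | 127623
Project Iota | Marketing | 120747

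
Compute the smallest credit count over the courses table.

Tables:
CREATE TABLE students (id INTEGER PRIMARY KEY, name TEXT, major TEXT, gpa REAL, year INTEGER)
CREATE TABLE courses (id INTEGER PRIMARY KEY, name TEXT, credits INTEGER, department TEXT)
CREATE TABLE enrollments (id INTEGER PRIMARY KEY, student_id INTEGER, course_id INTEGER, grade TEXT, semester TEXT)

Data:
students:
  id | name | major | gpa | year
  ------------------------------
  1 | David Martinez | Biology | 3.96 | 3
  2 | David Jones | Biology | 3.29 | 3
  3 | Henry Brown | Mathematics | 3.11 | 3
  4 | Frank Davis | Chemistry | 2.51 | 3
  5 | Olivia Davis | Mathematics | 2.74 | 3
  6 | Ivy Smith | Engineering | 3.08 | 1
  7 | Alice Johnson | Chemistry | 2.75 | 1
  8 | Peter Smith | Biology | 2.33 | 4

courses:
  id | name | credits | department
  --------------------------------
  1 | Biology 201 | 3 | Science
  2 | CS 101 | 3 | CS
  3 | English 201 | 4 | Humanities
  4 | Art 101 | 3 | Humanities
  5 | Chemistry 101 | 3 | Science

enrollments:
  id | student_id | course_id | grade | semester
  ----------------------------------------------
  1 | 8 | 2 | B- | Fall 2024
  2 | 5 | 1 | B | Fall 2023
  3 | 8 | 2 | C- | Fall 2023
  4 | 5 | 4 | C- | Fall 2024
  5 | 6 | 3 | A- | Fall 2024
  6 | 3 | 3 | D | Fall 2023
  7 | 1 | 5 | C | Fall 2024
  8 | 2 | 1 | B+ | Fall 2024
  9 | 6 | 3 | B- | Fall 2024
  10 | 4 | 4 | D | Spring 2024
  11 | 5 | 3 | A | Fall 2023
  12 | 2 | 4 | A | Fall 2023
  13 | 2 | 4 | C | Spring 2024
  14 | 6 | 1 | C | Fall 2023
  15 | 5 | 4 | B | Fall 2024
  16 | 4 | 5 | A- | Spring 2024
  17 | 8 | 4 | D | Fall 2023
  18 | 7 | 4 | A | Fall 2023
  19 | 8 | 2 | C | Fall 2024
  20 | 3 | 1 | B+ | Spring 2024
SELECT MIN(credits) FROM courses

Execution result:
3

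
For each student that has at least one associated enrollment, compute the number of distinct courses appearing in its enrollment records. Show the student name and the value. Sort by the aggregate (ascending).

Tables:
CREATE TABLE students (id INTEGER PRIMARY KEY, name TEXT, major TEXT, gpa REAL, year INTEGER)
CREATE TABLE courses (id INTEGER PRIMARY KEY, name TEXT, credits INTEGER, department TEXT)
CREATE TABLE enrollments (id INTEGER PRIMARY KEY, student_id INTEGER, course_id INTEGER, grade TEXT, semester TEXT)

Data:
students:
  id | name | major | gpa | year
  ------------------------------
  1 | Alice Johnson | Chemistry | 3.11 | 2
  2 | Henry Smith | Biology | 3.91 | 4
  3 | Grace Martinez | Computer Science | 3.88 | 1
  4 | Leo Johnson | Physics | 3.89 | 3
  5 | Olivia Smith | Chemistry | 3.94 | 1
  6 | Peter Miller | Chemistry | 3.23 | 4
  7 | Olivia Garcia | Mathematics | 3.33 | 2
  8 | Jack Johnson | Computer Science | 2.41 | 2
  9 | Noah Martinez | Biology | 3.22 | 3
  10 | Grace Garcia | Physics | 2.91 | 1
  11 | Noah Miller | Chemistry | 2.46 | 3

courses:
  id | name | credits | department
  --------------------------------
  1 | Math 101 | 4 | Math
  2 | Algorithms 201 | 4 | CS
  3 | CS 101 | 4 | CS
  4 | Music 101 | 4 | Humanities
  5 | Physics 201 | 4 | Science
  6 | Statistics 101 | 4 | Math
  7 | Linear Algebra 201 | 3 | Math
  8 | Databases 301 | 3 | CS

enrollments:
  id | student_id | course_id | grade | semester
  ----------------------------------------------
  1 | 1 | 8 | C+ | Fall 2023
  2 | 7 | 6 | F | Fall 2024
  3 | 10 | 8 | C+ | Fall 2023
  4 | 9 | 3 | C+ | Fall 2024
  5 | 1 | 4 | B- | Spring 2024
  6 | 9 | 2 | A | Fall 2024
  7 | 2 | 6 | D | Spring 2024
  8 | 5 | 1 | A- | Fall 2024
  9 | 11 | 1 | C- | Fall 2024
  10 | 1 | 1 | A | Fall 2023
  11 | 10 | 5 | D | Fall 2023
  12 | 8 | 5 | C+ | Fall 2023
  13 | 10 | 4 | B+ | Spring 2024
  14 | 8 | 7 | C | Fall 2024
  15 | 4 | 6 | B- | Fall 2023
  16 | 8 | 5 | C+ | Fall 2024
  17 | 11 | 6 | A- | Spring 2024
SELECT p.name, COUNT(DISTINCT c.course_id) AS distinct_course_count FROM enrollments c JOIN students p ON c.student_id = p.id GROUP BY p.id, p.name ORDER BY distinct_course_count ASC

Execution result:
name | distinct_course_count
Henry Smith | 1
Leo Johnson | 1
Olivia Smith | 1
Olivia Garcia | 1
Jack Johnson | 2
Noah Martinez | 2
Noah Miller | 2
Alice Johnson | 3
Grace Garcia | 3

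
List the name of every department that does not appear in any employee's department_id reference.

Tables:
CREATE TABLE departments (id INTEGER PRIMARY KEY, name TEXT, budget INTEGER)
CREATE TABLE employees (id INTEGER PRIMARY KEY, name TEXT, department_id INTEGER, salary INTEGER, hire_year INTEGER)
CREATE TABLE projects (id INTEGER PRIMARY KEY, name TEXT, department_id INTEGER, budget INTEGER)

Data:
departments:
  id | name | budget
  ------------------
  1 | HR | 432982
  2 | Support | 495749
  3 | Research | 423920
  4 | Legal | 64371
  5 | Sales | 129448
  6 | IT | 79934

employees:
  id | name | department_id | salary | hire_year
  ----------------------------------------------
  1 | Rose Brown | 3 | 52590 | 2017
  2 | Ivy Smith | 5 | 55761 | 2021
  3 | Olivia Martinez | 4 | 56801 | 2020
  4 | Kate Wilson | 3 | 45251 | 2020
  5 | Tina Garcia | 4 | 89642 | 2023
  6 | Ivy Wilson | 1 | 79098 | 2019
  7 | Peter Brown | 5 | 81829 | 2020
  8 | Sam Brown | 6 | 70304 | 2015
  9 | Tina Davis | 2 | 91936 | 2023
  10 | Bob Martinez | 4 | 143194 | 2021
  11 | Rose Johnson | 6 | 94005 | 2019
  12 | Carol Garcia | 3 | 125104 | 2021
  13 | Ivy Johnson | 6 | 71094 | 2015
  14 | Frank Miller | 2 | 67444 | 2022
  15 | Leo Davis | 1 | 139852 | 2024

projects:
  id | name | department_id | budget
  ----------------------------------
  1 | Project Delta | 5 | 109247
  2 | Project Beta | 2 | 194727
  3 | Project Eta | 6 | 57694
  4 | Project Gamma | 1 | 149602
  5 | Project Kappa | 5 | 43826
SELECT p.name FROM departments p LEFT JOIN employees c ON c.department_id = p.id WHERE c.id IS NULL

Execution result:
(no rows)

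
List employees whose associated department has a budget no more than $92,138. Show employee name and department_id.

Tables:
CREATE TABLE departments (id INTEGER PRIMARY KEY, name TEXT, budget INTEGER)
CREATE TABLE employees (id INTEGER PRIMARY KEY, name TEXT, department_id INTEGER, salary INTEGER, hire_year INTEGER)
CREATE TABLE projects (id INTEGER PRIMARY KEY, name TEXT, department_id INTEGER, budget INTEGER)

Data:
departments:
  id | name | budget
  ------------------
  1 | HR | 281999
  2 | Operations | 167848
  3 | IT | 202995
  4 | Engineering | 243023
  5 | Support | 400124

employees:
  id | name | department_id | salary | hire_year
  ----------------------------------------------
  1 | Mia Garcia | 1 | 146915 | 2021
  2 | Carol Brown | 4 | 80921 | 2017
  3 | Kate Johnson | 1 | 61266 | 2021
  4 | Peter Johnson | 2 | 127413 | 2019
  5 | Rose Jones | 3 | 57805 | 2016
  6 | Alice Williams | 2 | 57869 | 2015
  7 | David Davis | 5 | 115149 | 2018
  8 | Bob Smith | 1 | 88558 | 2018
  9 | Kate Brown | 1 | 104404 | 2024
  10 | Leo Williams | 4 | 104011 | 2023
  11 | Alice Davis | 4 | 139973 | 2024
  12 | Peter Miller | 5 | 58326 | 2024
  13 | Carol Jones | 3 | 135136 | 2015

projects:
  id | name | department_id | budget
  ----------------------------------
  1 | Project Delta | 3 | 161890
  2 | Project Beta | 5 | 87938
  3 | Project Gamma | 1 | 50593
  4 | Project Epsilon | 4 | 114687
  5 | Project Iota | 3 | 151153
SELECT name, department_id FROM employees WHERE department_id IN (SELECT id FROM departments WHERE budget <= 92138)

Execution result:
(no rows)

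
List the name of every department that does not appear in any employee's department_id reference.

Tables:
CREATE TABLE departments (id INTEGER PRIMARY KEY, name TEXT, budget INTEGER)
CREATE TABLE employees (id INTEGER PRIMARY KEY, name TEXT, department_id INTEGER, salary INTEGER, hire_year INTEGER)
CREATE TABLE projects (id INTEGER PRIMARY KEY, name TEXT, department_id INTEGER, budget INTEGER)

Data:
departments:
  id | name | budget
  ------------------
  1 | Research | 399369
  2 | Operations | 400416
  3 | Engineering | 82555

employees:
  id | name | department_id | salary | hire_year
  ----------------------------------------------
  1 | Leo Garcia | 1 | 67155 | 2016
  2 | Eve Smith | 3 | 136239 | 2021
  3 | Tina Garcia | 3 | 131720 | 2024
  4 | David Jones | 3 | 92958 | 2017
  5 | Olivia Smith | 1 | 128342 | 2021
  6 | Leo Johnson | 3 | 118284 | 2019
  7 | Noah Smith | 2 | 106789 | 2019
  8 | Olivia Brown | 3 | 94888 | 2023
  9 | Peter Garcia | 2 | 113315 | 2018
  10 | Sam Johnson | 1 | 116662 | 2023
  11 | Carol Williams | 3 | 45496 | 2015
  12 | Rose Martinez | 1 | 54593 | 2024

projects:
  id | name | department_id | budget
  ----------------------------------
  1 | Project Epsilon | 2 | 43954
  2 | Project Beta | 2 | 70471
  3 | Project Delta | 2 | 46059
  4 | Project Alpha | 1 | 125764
SELECT p.name FROM departments p LEFT JOIN employees c ON c.department_id = p.id WHERE c.id IS NULL

Execution result:
(no rows)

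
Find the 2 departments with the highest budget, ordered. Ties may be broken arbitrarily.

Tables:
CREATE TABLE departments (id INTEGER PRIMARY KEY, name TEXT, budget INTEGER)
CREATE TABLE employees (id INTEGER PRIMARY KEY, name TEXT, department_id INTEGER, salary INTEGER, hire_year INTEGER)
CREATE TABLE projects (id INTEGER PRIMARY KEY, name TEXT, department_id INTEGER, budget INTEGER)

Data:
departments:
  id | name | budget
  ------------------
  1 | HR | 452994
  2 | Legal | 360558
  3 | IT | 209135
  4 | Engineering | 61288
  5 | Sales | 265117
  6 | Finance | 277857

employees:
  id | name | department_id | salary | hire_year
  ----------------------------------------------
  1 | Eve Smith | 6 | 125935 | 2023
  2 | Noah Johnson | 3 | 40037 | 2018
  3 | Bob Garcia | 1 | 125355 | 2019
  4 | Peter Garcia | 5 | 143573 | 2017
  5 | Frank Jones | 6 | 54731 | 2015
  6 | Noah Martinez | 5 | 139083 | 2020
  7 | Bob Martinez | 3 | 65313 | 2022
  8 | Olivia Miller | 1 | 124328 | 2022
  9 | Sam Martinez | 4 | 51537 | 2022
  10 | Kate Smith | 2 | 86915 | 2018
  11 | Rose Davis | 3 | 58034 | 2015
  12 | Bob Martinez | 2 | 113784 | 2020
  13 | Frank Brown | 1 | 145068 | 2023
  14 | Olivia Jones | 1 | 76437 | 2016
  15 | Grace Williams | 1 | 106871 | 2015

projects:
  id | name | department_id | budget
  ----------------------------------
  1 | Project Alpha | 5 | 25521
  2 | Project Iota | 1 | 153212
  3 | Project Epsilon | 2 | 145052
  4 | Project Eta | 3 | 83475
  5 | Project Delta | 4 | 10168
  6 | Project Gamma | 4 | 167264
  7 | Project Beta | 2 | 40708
SELECT name, budget FROM departments ORDER BY budget DESC LIMIT 2

Execution result:
name | budget
HR | 452994
Legal | 360558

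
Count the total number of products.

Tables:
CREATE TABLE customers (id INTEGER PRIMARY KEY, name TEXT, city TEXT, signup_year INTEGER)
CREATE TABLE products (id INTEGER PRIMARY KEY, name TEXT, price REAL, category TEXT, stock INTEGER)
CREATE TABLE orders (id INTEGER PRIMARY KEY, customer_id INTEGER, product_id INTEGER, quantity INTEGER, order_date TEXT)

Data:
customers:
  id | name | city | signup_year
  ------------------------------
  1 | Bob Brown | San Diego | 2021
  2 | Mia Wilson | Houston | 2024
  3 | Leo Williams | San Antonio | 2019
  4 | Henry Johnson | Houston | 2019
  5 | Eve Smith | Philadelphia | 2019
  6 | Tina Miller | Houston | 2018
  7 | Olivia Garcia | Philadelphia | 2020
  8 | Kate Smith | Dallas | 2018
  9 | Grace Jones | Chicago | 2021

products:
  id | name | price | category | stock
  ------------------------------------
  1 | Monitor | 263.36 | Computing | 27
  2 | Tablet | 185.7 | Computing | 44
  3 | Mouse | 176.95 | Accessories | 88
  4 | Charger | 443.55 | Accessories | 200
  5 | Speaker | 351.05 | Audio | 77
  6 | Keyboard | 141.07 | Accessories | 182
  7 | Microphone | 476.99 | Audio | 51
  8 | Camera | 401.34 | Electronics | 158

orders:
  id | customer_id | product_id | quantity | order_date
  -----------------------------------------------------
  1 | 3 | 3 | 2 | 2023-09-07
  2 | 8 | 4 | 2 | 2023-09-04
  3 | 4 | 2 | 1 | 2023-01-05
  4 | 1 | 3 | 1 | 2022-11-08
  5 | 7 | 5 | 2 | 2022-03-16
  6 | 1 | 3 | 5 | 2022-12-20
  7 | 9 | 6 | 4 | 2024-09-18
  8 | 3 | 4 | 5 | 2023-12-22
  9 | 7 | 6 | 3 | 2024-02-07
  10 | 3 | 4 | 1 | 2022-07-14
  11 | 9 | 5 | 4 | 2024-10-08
SELECT COUNT(*) FROM products

Execution result:
8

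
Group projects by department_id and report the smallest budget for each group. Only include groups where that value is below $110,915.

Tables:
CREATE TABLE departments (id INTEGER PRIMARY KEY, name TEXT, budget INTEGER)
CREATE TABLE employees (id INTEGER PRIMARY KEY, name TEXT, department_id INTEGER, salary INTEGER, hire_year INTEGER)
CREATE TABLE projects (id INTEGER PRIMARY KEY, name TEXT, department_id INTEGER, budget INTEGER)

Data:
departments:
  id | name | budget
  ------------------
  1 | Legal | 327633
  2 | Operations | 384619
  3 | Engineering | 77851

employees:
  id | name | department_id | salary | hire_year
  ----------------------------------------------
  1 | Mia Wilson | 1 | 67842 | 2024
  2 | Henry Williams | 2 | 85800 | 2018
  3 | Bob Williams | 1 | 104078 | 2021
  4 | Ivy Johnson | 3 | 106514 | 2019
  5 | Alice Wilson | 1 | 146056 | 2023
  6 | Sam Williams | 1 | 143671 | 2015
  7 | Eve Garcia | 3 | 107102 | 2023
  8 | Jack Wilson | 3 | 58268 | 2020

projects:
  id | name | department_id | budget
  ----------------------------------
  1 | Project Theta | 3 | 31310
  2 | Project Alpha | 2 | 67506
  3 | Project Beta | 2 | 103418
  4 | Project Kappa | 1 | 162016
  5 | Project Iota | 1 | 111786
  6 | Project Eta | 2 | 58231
SELECT department_id, MIN(budget) AS min_budget FROM projects GROUP BY department_id HAVING MIN(budget) < 110915

Execution result:
department_id | min_budget
2 | 58231
3 | 31310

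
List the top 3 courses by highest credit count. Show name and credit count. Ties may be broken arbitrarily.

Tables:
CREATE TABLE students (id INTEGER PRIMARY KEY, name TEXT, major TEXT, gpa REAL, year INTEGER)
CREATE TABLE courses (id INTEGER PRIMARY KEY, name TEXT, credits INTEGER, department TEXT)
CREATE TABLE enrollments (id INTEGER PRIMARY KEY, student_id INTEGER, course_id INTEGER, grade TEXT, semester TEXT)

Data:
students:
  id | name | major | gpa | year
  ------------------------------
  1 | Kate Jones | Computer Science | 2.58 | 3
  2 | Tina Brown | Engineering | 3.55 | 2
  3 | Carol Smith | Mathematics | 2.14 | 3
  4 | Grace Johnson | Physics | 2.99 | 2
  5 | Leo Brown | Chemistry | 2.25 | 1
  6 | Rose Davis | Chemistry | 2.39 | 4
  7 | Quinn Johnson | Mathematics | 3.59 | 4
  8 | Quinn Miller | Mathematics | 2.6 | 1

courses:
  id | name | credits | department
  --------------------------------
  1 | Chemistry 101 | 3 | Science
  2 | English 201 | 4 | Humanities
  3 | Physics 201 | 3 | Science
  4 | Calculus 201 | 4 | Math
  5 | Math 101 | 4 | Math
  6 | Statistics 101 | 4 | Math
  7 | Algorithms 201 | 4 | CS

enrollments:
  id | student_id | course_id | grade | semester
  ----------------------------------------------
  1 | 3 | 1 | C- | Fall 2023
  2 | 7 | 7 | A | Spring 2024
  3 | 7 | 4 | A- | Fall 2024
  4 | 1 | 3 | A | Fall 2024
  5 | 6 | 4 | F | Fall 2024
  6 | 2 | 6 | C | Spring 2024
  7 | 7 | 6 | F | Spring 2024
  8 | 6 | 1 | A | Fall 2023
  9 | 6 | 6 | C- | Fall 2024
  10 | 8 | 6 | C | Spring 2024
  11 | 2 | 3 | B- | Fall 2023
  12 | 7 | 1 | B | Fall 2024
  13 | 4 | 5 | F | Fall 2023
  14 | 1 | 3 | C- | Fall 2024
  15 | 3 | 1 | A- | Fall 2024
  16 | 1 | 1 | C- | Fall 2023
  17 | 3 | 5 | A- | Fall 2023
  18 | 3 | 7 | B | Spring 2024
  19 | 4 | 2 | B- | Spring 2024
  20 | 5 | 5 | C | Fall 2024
SELECT name, credits FROM courses ORDER BY credits DESC LIMIT 3

Execution result:
name | credits
English 201 | 4
Calculus 201 | 4
Math 101 | 4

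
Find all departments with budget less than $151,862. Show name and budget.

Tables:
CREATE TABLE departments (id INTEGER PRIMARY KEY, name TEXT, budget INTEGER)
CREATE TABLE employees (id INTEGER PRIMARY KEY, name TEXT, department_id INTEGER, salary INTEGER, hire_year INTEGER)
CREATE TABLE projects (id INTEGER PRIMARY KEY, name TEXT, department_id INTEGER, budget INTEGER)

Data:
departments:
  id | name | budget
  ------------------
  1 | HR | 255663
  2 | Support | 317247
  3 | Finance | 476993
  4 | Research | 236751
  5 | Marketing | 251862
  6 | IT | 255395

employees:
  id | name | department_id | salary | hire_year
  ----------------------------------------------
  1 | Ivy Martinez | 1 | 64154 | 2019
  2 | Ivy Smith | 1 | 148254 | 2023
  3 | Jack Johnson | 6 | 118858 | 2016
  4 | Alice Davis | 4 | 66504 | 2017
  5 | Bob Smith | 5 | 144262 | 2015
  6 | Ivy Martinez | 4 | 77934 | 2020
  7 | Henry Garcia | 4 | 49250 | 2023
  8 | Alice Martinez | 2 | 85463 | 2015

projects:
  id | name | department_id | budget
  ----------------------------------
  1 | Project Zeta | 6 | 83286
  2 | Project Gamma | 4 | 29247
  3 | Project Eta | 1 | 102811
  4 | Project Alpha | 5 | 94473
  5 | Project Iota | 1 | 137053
SELECT name, budget FROM departments WHERE budget < 151862

Execution result:
(no rows)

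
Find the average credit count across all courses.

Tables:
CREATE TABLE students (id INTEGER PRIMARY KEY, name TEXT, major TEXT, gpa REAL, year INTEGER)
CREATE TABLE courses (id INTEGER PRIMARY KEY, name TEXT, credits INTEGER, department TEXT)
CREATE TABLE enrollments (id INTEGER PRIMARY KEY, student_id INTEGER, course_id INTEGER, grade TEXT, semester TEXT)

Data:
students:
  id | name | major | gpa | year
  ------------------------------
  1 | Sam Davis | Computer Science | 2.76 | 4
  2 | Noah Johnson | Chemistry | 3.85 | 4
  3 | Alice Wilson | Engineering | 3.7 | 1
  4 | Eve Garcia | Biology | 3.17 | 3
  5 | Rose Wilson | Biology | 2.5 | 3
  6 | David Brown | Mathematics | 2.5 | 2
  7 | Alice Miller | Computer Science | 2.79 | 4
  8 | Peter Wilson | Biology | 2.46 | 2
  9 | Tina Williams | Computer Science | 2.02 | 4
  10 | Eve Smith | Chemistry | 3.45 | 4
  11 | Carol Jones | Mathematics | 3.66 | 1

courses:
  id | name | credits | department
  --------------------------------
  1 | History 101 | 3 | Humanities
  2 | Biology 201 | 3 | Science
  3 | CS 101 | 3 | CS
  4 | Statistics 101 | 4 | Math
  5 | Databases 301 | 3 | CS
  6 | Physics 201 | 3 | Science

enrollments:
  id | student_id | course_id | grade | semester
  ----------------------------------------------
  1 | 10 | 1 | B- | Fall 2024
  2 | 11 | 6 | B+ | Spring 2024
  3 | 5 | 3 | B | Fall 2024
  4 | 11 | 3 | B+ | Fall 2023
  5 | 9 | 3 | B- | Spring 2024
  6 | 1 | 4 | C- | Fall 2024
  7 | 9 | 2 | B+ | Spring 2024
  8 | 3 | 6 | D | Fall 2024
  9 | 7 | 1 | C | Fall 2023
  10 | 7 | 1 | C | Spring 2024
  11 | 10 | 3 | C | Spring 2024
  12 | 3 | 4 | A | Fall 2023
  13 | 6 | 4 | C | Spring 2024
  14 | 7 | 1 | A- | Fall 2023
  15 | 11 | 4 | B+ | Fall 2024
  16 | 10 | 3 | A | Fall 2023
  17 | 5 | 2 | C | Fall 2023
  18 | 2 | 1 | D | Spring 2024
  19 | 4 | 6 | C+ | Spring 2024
SELECT AVG(credits) FROM courses

Execution result:
3.17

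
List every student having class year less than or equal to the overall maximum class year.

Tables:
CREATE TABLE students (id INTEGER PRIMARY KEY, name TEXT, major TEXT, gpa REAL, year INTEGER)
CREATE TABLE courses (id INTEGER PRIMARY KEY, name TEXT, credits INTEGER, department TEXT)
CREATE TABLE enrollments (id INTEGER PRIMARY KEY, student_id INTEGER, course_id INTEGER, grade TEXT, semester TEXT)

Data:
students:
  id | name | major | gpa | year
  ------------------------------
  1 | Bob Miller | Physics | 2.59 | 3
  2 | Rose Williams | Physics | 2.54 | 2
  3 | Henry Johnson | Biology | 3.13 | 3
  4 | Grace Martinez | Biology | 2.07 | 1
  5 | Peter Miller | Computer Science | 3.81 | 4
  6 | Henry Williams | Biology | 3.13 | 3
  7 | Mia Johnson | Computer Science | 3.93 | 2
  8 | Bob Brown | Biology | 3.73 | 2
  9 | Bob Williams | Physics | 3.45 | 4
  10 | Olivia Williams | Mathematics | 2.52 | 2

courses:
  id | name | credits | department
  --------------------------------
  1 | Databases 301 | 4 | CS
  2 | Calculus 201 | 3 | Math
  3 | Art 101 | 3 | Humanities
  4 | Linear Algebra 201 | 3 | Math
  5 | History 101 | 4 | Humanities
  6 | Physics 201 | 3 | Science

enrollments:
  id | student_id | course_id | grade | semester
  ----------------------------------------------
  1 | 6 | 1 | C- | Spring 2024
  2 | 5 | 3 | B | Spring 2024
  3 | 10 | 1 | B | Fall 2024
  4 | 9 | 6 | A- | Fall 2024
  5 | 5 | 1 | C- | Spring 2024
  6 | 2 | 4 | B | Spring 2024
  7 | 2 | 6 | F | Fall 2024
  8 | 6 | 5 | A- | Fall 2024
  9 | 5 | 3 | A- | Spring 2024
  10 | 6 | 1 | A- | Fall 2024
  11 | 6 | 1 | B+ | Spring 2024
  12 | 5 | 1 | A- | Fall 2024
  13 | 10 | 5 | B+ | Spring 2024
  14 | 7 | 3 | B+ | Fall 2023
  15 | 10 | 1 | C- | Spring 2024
SELECT name, year FROM students WHERE year <= (SELECT MAX(year) FROM students)

Execution result:
name | year
Bob Miller | 3
Rose Williams | 2
Henry Johnson | 3
Grace Martinez | 1
Peter Miller | 4
Henry Williams | 3
Mia Johnson | 2
Bob Brown | 2
Bob Williams | 4
Olivia Williams | 2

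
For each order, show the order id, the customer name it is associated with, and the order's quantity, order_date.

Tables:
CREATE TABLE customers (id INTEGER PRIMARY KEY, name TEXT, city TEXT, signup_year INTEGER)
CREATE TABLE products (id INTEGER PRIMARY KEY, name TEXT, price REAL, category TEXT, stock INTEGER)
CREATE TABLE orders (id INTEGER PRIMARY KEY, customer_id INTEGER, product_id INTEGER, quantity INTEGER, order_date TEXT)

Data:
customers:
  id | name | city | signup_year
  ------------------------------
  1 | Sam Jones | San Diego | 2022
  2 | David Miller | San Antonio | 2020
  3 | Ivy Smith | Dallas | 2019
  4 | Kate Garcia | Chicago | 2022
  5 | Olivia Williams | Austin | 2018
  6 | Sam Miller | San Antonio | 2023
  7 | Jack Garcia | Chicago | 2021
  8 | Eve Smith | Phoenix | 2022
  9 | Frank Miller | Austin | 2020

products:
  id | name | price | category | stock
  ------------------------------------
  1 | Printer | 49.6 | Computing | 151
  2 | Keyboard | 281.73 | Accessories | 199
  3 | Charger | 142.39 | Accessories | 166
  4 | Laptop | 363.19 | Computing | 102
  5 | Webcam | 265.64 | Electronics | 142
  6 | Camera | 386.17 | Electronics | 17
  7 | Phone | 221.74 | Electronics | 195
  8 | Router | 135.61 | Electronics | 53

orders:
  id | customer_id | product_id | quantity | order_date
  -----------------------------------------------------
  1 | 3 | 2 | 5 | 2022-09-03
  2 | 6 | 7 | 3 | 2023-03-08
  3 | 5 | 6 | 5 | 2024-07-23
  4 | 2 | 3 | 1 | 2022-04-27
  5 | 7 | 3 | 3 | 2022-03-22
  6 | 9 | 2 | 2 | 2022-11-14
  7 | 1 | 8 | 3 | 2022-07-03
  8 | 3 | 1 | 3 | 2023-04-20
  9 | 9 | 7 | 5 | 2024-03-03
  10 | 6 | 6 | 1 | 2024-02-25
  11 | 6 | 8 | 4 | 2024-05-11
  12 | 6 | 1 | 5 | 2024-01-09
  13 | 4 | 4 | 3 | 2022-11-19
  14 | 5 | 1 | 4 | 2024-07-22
SELECT c.id, p.name AS customer, c.quantity, c.order_date FROM orders c JOIN customers p ON c.customer_id = p.id

Execution result:
id | customer | quantity | order_date
1 | Ivy Smith | 5 | 2022-09-03
2 | Sam Miller | 3 | 2023-03-08
3 | Olivia Williams | 5 | 2024-07-23
4 | David Miller | 1 | 2022-04-27
5 | Jack Garcia | 3 | 2022-03-22
6 | Frank Miller | 2 | 2022-11-14
7 | Sam Jones | 3 | 2022-07-03
8 | Ivy Smith | 3 | 2023-04-20
9 | Frank Miller | 5 | 2024-03-03
10 | Sam Miller | 1 | 2024-02-25
11 | Sam Miller | 4 | 2024-05-11
12 | Sam Miller | 5 | 2024-01-09
13 | Kate Garcia | 3 | 2022-11-19
14 | Olivia Williams | 4 | 2024-07-22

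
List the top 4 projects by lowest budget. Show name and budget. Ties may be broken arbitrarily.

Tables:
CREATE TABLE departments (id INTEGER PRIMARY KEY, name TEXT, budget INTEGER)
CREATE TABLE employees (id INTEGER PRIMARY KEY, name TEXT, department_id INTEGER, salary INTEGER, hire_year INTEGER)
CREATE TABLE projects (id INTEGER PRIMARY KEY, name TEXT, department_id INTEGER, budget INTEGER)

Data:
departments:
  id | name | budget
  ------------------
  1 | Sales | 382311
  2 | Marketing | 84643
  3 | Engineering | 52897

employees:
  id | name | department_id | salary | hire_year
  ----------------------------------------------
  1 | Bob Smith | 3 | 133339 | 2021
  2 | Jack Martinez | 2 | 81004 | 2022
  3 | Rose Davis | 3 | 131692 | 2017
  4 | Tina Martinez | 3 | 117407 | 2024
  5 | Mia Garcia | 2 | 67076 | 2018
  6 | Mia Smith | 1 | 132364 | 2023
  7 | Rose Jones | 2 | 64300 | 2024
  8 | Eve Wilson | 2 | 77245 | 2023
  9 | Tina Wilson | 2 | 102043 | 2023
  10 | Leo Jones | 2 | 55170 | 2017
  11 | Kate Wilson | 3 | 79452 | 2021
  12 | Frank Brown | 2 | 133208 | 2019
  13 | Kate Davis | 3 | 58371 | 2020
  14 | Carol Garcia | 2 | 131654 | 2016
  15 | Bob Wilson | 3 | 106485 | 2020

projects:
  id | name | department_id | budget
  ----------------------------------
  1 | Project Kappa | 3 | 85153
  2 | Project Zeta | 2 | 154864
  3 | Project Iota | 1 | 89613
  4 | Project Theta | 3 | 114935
SELECT name, budget FROM projects ORDER BY budget ASC LIMIT 4

Execution result:
name | budget
Project Kappa | 85153
Project Iota | 89613
Project Theta | 114935
Project Zeta | 154864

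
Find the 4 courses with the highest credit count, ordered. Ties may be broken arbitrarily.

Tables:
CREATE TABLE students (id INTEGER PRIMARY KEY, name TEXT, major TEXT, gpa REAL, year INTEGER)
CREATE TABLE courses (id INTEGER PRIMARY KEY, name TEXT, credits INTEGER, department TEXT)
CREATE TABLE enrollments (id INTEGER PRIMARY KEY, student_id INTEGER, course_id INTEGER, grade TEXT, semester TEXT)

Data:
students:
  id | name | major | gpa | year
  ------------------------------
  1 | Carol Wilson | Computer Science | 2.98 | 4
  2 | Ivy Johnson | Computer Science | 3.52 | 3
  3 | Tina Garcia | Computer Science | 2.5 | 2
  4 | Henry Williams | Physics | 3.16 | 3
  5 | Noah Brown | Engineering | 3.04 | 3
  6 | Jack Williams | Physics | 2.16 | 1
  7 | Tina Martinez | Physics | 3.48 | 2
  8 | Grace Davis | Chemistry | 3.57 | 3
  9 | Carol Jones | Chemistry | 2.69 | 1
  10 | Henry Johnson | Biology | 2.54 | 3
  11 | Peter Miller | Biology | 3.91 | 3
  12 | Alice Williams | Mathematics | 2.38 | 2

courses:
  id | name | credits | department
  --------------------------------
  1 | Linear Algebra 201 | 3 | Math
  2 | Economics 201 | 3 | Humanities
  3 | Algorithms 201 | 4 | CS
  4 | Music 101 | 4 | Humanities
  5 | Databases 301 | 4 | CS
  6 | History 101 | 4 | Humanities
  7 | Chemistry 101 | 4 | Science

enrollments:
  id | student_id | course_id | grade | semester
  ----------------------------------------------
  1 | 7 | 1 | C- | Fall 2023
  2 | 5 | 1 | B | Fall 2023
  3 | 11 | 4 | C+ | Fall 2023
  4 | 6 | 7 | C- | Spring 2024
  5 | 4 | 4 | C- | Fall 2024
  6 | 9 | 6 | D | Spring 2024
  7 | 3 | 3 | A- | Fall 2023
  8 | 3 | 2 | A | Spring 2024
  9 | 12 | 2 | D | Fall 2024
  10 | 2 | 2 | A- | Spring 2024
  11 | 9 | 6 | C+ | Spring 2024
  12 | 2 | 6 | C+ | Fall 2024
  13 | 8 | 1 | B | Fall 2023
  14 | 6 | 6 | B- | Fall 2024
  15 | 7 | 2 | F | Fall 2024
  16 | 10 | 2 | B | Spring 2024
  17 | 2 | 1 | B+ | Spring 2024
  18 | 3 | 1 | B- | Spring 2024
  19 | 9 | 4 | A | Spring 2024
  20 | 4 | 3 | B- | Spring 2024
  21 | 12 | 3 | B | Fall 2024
SELECT name, credits FROM courses ORDER BY credits DESC LIMIT 4

Execution result:
name | credits
Algorithms 201 | 4
Music 101 | 4
Databases 301 | 4
History 101 | 4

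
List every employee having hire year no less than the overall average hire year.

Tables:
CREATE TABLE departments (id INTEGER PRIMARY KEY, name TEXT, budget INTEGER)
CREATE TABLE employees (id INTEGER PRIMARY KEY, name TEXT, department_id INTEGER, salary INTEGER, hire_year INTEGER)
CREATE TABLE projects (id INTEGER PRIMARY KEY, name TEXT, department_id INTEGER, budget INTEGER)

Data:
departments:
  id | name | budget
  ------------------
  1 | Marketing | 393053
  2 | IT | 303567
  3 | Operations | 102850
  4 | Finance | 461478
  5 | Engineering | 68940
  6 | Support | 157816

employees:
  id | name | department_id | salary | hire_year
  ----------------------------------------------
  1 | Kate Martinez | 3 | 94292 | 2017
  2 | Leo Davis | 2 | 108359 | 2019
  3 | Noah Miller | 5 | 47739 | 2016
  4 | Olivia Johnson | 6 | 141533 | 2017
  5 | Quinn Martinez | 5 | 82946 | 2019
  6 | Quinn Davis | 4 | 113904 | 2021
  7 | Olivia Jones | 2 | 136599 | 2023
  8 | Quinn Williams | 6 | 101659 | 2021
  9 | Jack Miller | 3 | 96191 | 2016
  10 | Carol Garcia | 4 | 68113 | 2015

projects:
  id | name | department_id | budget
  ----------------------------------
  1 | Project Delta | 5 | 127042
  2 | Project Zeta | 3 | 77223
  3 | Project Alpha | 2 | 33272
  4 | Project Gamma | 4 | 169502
SELECT name, hire_year FROM employees WHERE hire_year >= (SELECT AVG(hire_year) FROM employees)

Execution result:
name | hire_year
Leo Davis | 2019
Quinn Martinez | 2019
Quinn Davis | 2021
Olivia Jones | 2023
Quinn Williams | 2021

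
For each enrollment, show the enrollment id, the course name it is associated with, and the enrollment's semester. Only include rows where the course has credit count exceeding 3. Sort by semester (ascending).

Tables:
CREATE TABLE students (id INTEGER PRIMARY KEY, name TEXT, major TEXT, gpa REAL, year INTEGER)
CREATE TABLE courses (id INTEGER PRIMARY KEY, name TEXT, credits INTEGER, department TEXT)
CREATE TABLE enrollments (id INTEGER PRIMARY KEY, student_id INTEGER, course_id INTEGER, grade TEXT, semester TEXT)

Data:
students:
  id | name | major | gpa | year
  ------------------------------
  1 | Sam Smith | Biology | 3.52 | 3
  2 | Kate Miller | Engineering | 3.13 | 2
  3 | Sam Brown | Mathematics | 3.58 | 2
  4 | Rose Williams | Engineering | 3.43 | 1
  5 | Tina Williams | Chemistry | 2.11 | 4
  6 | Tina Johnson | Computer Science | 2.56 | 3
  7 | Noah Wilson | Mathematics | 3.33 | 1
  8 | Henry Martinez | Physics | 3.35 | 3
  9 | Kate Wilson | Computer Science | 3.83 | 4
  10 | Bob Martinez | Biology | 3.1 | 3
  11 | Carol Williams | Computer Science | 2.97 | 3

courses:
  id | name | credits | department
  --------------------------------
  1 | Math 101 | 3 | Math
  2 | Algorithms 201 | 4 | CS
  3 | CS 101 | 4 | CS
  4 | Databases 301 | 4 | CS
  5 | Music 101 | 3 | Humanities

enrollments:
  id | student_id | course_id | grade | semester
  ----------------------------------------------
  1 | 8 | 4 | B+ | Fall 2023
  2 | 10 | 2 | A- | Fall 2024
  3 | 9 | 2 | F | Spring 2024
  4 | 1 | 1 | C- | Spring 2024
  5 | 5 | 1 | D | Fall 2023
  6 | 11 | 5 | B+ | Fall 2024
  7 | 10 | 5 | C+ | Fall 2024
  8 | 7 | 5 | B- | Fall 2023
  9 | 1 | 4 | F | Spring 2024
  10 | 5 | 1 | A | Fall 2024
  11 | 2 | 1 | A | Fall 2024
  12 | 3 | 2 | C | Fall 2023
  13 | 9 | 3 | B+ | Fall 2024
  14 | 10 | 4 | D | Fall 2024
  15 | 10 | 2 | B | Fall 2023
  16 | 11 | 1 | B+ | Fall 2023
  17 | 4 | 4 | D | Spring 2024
SELECT c.id, p.name AS course, c.semester FROM enrollments c JOIN courses p ON c.course_id = p.id WHERE p.credits > 3 ORDER BY c.semester ASC

Execution result:
id | course | semester
1 | Databases 301 | Fall 2023
12 | Algorithms 201 | Fall 2023
15 | Algorithms 201 | Fall 2023
2 | Algorithms 201 | Fall 2024
13 | CS 101 | Fall 2024
14 | Databases 301 | Fall 2024
3 | Algorithms 201 | Spring 2024
9 | Databases 301 | Spring 2024
17 | Databases 301 | Spring 2024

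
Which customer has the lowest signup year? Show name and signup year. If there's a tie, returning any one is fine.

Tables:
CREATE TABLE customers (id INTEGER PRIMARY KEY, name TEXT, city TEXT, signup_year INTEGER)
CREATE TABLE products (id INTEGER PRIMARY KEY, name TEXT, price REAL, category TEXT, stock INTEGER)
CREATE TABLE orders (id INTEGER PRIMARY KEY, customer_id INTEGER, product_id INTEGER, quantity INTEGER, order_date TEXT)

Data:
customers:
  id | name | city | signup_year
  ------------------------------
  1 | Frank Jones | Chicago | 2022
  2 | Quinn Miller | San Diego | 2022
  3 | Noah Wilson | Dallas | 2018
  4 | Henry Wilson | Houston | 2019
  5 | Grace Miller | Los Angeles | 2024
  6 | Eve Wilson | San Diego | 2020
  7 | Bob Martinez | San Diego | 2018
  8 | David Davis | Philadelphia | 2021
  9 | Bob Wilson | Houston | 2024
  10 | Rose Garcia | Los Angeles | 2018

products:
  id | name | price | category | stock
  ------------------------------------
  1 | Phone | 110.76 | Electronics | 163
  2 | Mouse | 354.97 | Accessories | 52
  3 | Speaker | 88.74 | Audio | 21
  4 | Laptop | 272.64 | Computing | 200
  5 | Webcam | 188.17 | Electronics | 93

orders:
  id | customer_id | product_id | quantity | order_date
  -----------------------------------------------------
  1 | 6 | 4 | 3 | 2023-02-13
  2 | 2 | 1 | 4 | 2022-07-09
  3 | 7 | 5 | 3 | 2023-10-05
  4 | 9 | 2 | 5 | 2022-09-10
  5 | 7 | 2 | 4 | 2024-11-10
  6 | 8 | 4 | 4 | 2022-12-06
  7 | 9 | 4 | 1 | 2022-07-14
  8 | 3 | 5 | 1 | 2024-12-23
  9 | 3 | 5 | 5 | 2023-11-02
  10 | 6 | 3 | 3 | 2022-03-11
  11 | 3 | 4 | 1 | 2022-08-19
SELECT name, signup_year FROM customers ORDER BY signup_year ASC LIMIT 1

Execution result:
name | signup_year
Noah Wilson | 2018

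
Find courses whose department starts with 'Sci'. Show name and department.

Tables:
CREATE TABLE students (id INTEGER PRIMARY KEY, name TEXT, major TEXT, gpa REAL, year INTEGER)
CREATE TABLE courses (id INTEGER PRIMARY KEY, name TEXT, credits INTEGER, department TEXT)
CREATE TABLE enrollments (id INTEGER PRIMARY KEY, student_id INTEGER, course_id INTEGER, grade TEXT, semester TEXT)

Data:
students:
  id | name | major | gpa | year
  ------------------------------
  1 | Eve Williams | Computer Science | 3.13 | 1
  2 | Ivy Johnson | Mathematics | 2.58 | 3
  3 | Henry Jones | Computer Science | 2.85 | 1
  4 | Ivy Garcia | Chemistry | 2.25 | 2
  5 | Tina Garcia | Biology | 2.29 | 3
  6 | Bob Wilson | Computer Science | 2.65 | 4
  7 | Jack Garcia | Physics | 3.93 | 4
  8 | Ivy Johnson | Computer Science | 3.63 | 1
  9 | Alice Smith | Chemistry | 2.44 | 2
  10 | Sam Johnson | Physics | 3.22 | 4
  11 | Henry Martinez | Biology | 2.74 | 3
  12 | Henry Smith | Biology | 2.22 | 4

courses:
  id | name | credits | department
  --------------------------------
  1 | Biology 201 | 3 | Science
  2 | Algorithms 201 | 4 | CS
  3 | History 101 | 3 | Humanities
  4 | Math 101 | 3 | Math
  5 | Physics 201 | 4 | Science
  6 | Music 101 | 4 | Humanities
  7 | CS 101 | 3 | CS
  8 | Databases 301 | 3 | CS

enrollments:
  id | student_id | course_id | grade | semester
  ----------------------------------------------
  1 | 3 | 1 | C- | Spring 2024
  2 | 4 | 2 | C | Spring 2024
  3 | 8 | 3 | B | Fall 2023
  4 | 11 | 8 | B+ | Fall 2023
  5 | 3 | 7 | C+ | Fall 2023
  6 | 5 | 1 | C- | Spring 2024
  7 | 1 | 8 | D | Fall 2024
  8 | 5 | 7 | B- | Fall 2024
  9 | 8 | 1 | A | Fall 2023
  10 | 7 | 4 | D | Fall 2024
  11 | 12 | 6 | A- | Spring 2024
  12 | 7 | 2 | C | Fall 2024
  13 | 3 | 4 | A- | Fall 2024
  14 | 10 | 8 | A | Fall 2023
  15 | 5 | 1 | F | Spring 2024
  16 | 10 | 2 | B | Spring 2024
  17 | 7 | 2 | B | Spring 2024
SELECT name, department FROM courses WHERE department LIKE 'Sci%'

Execution result:
name | department
Biology 201 | Science
Physics 201 | Science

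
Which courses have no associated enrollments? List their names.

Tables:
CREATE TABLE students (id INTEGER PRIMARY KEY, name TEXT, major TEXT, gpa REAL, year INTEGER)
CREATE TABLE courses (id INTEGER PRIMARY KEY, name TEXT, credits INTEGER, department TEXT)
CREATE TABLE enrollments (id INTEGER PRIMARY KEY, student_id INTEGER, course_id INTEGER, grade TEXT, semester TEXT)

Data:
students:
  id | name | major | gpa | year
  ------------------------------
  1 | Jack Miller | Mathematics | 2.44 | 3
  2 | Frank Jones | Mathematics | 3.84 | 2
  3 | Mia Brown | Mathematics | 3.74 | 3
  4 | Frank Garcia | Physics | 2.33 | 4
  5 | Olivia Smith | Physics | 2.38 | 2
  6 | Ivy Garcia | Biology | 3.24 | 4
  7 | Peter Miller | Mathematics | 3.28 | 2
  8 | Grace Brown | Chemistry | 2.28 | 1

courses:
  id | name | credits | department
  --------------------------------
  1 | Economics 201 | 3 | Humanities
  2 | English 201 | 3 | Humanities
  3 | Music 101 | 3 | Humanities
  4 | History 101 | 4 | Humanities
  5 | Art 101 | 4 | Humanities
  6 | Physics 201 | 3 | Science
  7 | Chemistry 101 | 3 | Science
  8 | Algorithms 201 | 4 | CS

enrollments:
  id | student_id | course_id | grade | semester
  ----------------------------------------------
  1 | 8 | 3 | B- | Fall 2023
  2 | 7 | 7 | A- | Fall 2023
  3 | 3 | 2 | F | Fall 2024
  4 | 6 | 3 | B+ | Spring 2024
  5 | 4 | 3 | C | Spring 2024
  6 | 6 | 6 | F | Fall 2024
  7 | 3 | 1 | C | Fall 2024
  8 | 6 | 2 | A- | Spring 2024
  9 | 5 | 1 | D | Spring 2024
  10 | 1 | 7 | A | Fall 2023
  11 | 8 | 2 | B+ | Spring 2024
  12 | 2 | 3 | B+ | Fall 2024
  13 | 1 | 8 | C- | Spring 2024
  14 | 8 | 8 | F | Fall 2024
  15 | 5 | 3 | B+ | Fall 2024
SELECT p.name FROM courses p LEFT JOIN enrollments c ON c.course_id = p.id WHERE c.id IS NULL

Execution result:
name
History 101
Art 101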